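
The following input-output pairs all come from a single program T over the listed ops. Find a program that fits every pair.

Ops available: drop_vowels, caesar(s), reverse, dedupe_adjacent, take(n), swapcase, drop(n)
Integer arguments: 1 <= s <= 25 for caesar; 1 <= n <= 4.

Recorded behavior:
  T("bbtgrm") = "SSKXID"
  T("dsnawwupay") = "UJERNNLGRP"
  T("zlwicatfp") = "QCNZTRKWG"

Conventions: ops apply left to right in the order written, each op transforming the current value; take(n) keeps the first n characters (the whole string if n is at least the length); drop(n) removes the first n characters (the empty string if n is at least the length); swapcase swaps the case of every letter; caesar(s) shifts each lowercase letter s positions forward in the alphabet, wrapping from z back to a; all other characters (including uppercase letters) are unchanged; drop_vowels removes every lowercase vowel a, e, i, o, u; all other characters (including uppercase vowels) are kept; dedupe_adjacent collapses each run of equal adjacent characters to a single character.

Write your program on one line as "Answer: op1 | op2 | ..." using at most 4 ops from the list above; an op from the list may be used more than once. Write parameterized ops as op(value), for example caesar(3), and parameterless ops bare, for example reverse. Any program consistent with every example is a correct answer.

caesar(23) | caesar(20) | swapcase

Check, running the answer program on each example:
  "bbtgrm" -> "yyqdoj" -> "sskxid" -> "SSKXID"
  "dsnawwupay" -> "apkxttrmxv" -> "ujernnlgrp" -> "UJERNNLGRP"
  "zlwicatfp" -> "witfzxqcm" -> "qcnztrkwg" -> "QCNZTRKWG"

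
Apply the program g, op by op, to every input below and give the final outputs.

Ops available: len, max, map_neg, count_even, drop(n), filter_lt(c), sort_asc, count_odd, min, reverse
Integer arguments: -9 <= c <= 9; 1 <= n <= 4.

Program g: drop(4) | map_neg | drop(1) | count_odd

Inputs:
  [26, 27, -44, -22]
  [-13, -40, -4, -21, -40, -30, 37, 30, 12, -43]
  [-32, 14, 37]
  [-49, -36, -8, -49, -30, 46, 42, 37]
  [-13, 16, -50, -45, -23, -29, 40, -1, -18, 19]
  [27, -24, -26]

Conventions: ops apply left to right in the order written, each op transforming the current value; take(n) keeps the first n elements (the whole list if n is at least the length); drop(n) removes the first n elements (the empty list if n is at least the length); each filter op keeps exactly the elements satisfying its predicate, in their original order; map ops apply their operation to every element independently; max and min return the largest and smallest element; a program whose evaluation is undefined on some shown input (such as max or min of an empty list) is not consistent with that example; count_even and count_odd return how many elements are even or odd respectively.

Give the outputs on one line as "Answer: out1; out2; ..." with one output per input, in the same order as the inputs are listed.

0; 2; 0; 1; 3; 0

Execution, op by op:
  [26, 27, -44, -22] -> [] -> [] -> [] -> 0
  [-13, -40, -4, -21, -40, -30, 37, 30, 12, -43] -> [-40, -30, 37, 30, 12, -43] -> [40, 30, -37, -30, -12, 43] -> [30, -37, -30, -12, 43] -> 2
  [-32, 14, 37] -> [] -> [] -> [] -> 0
  [-49, -36, -8, -49, -30, 46, 42, 37] -> [-30, 46, 42, 37] -> [30, -46, -42, -37] -> [-46, -42, -37] -> 1
  [-13, 16, -50, -45, -23, -29, 40, -1, -18, 19] -> [-23, -29, 40, -1, -18, 19] -> [23, 29, -40, 1, 18, -19] -> [29, -40, 1, 18, -19] -> 3
  [27, -24, -26] -> [] -> [] -> [] -> 0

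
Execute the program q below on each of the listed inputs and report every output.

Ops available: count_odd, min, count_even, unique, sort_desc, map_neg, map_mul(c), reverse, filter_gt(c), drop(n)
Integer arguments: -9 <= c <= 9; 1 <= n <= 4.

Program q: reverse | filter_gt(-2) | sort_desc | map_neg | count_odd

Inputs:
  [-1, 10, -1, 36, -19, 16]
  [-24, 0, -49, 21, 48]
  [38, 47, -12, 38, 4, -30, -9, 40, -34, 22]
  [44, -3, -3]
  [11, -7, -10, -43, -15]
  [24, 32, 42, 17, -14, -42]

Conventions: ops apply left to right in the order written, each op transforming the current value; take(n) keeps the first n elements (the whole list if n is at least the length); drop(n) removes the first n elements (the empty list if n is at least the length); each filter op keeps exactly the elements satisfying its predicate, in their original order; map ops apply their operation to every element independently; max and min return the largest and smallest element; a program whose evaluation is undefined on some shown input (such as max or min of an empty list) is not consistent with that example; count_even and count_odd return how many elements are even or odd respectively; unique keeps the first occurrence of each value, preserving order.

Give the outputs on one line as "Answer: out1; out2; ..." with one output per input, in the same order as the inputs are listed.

2; 1; 1; 0; 1; 1

Execution, op by op:
  [-1, 10, -1, 36, -19, 16] -> [16, -19, 36, -1, 10, -1] -> [16, 36, -1, 10, -1] -> [36, 16, 10, -1, -1] -> [-36, -16, -10, 1, 1] -> 2
  [-24, 0, -49, 21, 48] -> [48, 21, -49, 0, -24] -> [48, 21, 0] -> [48, 21, 0] -> [-48, -21, 0] -> 1
  [38, 47, -12, 38, 4, -30, -9, 40, -34, 22] -> [22, -34, 40, -9, -30, 4, 38, -12, 47, 38] -> [22, 40, 4, 38, 47, 38] -> [47, 40, 38, 38, 22, 4] -> [-47, -40, -38, -38, -22, -4] -> 1
  [44, -3, -3] -> [-3, -3, 44] -> [44] -> [44] -> [-44] -> 0
  [11, -7, -10, -43, -15] -> [-15, -43, -10, -7, 11] -> [11] -> [11] -> [-11] -> 1
  [24, 32, 42, 17, -14, -42] -> [-42, -14, 17, 42, 32, 24] -> [17, 42, 32, 24] -> [42, 32, 24, 17] -> [-42, -32, -24, -17] -> 1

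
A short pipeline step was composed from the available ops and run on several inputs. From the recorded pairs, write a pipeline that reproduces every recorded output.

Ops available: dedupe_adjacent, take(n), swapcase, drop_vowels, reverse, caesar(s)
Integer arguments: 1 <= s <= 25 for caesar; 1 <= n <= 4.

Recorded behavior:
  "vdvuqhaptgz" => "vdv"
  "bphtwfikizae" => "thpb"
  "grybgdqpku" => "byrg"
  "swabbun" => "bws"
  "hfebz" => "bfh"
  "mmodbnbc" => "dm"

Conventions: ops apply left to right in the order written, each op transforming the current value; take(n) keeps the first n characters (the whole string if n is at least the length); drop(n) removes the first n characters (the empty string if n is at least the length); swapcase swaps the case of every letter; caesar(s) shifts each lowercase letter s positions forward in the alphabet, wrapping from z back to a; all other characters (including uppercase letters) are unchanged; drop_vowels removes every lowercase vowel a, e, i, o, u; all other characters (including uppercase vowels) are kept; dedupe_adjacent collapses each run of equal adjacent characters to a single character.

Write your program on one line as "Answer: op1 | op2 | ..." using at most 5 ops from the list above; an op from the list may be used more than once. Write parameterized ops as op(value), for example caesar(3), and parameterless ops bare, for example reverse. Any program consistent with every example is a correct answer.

take(4) | reverse | dedupe_adjacent | drop_vowels

Check, running the answer program on each example:
  "vdvuqhaptgz" -> "vdvu" -> "uvdv" -> "uvdv" -> "vdv"
  "bphtwfikizae" -> "bpht" -> "thpb" -> "thpb" -> "thpb"
  "grybgdqpku" -> "gryb" -> "byrg" -> "byrg" -> "byrg"
  "swabbun" -> "swab" -> "baws" -> "baws" -> "bws"
  "hfebz" -> "hfeb" -> "befh" -> "befh" -> "bfh"
  "mmodbnbc" -> "mmod" -> "domm" -> "dom" -> "dm"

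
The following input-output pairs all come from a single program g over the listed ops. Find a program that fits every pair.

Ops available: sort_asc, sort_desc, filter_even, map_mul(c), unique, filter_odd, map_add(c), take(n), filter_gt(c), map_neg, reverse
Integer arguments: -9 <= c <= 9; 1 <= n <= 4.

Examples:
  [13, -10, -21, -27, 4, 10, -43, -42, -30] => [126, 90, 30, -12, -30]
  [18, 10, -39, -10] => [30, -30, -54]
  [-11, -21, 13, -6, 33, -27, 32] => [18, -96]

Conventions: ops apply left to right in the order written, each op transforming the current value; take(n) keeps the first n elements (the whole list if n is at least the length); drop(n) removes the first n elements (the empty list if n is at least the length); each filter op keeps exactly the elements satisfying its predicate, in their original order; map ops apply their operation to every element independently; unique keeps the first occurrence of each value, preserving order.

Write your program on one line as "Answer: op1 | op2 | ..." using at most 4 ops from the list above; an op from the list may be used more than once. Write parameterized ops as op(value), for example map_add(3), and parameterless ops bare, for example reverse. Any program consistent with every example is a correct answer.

filter_even | sort_asc | map_mul(-3)

Check, running the answer program on each example:
  [13, -10, -21, -27, 4, 10, -43, -42, -30] -> [-10, 4, 10, -42, -30] -> [-42, -30, -10, 4, 10] -> [126, 90, 30, -12, -30]
  [18, 10, -39, -10] -> [18, 10, -10] -> [-10, 10, 18] -> [30, -30, -54]
  [-11, -21, 13, -6, 33, -27, 32] -> [-6, 32] -> [-6, 32] -> [18, -96]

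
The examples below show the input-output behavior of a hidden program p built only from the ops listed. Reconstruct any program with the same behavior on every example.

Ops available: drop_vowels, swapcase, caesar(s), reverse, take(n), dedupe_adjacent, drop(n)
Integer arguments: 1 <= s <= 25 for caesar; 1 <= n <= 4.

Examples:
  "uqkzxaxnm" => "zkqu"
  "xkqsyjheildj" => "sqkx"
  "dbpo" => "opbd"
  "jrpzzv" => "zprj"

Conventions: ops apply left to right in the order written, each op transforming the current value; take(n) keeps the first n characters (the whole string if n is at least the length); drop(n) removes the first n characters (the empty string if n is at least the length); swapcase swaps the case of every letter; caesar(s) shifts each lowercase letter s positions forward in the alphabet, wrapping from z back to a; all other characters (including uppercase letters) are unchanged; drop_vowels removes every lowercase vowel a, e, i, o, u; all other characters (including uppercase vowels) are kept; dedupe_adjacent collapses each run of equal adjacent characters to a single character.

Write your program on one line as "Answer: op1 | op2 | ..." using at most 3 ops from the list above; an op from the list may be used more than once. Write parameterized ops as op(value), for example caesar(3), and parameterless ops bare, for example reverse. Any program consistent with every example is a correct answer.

take(4) | reverse

Check, running the answer program on each example:
  "uqkzxaxnm" -> "uqkz" -> "zkqu"
  "xkqsyjheildj" -> "xkqs" -> "sqkx"
  "dbpo" -> "dbpo" -> "opbd"
  "jrpzzv" -> "jrpz" -> "zprj"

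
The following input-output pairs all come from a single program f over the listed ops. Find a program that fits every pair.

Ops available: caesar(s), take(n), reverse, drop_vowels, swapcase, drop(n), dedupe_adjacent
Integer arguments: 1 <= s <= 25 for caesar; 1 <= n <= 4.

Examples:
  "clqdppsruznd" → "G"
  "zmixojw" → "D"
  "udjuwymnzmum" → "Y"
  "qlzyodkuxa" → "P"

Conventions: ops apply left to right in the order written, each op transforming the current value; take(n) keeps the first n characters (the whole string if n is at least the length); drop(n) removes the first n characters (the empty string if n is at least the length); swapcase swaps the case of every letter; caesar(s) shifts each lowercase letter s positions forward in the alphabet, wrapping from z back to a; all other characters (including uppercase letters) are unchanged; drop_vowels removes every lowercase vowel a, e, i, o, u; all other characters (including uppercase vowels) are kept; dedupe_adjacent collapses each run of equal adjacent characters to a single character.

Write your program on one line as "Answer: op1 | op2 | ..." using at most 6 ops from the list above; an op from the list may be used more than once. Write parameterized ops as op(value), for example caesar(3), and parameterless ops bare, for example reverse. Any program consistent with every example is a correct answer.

caesar(1) | caesar(3) | drop_vowels | take(1) | swapcase

Check, running the answer program on each example:
  "clqdppsruznd" -> "dmreqqtsvaoe" -> "gpuhttwvydrh" -> "gphttwvydrh" -> "g" -> "G"
  "zmixojw" -> "anjypkx" -> "dqmbsna" -> "dqmbsn" -> "d" -> "D"
  "udjuwymnzmum" -> "vekvxznoanvn" -> "yhnyacqrdqyq" -> "yhnycqrdqyq" -> "y" -> "Y"
  "qlzyodkuxa" -> "rmazpelvyb" -> "updcshoybe" -> "pdcshyb" -> "p" -> "P"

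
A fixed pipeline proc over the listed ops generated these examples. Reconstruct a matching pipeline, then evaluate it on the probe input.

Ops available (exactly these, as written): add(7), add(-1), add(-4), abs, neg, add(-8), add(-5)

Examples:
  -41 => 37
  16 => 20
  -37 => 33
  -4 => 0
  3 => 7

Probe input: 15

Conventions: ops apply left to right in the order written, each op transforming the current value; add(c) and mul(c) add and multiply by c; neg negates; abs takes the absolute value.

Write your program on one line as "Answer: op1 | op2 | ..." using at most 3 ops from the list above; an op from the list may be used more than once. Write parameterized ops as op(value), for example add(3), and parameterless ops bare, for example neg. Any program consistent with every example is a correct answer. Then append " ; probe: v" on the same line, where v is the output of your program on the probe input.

neg | add(-4) | abs ; probe: 19

Check, running the answer program on each example:
  -41 -> 41 -> 37 -> 37
  16 -> -16 -> -20 -> 20
  -37 -> 37 -> 33 -> 33
  -4 -> 4 -> 0 -> 0
  3 -> -3 -> -7 -> 7
  probe: 15 -> -15 -> -19 -> 19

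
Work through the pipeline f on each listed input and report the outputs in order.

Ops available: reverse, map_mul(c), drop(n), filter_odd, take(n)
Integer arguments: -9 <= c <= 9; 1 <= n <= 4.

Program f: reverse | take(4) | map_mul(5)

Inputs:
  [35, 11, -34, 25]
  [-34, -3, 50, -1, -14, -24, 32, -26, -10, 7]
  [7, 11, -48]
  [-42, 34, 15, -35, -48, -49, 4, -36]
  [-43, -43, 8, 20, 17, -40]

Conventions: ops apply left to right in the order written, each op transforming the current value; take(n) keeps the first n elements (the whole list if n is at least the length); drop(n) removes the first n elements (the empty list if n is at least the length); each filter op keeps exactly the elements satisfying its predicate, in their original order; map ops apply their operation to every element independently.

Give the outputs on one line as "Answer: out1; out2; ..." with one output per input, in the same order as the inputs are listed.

[125, -170, 55, 175]; [35, -50, -130, 160]; [-240, 55, 35]; [-180, 20, -245, -240]; [-200, 85, 100, 40]

Execution, op by op:
  [35, 11, -34, 25] -> [25, -34, 11, 35] -> [25, -34, 11, 35] -> [125, -170, 55, 175]
  [-34, -3, 50, -1, -14, -24, 32, -26, -10, 7] -> [7, -10, -26, 32, -24, -14, -1, 50, -3, -34] -> [7, -10, -26, 32] -> [35, -50, -130, 160]
  [7, 11, -48] -> [-48, 11, 7] -> [-48, 11, 7] -> [-240, 55, 35]
  [-42, 34, 15, -35, -48, -49, 4, -36] -> [-36, 4, -49, -48, -35, 15, 34, -42] -> [-36, 4, -49, -48] -> [-180, 20, -245, -240]
  [-43, -43, 8, 20, 17, -40] -> [-40, 17, 20, 8, -43, -43] -> [-40, 17, 20, 8] -> [-200, 85, 100, 40]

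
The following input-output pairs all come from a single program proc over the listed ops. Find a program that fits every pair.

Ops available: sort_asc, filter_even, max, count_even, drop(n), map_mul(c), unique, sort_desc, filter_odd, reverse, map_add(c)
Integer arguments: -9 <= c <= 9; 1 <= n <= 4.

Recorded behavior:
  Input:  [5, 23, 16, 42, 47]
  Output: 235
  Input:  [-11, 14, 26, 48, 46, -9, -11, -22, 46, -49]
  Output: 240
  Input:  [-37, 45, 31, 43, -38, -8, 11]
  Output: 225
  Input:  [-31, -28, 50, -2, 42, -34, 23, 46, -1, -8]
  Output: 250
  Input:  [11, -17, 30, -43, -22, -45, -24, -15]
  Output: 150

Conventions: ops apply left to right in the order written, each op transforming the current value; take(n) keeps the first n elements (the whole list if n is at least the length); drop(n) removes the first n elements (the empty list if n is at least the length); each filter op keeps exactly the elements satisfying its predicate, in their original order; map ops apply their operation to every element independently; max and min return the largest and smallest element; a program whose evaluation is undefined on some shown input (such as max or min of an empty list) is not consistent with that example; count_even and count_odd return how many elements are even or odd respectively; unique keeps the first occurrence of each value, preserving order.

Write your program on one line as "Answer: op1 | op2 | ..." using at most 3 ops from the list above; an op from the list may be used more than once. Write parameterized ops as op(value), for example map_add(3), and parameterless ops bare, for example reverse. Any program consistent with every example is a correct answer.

map_mul(5) | max

Check, running the answer program on each example:
  [5, 23, 16, 42, 47] -> [25, 115, 80, 210, 235] -> 235
  [-11, 14, 26, 48, 46, -9, -11, -22, 46, -49] -> [-55, 70, 130, 240, 230, -45, -55, -110, 230, -245] -> 240
  [-37, 45, 31, 43, -38, -8, 11] -> [-185, 225, 155, 215, -190, -40, 55] -> 225
  [-31, -28, 50, -2, 42, -34, 23, 46, -1, -8] -> [-155, -140, 250, -10, 210, -170, 115, 230, -5, -40] -> 250
  [11, -17, 30, -43, -22, -45, -24, -15] -> [55, -85, 150, -215, -110, -225, -120, -75] -> 150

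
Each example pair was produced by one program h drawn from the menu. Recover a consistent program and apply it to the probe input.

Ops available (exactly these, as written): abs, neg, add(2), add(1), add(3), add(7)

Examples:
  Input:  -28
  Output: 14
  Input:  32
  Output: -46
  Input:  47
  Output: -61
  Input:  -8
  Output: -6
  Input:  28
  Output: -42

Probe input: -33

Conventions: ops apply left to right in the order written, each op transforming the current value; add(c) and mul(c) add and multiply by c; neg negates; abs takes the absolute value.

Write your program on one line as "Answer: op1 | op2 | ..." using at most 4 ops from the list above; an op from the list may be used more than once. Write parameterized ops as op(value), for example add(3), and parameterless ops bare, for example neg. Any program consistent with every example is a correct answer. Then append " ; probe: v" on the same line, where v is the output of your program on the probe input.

add(7) | add(7) | neg ; probe: 19

Check, running the answer program on each example:
  -28 -> -21 -> -14 -> 14
  32 -> 39 -> 46 -> -46
  47 -> 54 -> 61 -> -61
  -8 -> -1 -> 6 -> -6
  28 -> 35 -> 42 -> -42
  probe: -33 -> -26 -> -19 -> 19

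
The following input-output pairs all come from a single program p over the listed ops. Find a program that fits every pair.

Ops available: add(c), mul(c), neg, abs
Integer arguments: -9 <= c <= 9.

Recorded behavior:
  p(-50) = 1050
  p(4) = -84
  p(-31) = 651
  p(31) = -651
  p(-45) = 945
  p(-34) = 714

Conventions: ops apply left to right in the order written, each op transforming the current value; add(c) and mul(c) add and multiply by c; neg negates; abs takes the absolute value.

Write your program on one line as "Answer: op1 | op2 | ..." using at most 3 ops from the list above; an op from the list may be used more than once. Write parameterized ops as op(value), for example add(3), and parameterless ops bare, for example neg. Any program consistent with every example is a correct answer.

mul(3) | mul(-7)

Check, running the answer program on each example:
  -50 -> -150 -> 1050
  4 -> 12 -> -84
  -31 -> -93 -> 651
  31 -> 93 -> -651
  -45 -> -135 -> 945
  -34 -> -102 -> 714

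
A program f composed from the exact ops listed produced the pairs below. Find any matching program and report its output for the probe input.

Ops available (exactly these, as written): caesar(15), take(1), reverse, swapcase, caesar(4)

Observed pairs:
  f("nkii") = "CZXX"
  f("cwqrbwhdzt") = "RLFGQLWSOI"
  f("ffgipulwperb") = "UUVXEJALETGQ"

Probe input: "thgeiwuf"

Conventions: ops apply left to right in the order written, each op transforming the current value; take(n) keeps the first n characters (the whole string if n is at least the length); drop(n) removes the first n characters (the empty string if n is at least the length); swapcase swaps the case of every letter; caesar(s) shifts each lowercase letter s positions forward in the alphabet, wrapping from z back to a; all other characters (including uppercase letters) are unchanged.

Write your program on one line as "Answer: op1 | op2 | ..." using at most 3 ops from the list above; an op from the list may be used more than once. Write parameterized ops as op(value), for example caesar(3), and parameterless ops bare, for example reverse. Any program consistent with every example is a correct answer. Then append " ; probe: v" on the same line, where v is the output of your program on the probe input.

caesar(15) | swapcase ; probe: "IWVTXLJU"

Check, running the answer program on each example:
  "nkii" -> "czxx" -> "CZXX"
  "cwqrbwhdzt" -> "rlfgqlwsoi" -> "RLFGQLWSOI"
  "ffgipulwperb" -> "uuvxejaletgq" -> "UUVXEJALETGQ"
  probe: "thgeiwuf" -> "iwvtxlju" -> "IWVTXLJU"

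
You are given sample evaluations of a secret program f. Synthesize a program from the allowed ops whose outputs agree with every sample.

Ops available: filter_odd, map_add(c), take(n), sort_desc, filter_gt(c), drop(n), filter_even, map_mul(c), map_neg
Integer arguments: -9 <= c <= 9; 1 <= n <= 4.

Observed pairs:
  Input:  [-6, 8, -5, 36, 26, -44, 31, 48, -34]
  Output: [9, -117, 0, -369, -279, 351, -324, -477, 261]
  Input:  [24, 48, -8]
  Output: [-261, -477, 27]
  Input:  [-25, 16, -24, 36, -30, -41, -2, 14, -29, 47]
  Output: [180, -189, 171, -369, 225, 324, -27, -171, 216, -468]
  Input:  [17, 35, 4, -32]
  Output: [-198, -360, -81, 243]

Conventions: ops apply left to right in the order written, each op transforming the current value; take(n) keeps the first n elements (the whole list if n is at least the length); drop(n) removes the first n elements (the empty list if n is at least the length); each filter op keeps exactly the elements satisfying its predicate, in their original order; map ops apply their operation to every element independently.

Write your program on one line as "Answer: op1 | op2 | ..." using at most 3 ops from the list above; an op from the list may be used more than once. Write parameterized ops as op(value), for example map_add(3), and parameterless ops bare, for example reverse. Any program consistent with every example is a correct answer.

map_add(5) | map_mul(-9)

Check, running the answer program on each example:
  [-6, 8, -5, 36, 26, -44, 31, 48, -34] -> [-1, 13, 0, 41, 31, -39, 36, 53, -29] -> [9, -117, 0, -369, -279, 351, -324, -477, 261]
  [24, 48, -8] -> [29, 53, -3] -> [-261, -477, 27]
  [-25, 16, -24, 36, -30, -41, -2, 14, -29, 47] -> [-20, 21, -19, 41, -25, -36, 3, 19, -24, 52] -> [180, -189, 171, -369, 225, 324, -27, -171, 216, -468]
  [17, 35, 4, -32] -> [22, 40, 9, -27] -> [-198, -360, -81, 243]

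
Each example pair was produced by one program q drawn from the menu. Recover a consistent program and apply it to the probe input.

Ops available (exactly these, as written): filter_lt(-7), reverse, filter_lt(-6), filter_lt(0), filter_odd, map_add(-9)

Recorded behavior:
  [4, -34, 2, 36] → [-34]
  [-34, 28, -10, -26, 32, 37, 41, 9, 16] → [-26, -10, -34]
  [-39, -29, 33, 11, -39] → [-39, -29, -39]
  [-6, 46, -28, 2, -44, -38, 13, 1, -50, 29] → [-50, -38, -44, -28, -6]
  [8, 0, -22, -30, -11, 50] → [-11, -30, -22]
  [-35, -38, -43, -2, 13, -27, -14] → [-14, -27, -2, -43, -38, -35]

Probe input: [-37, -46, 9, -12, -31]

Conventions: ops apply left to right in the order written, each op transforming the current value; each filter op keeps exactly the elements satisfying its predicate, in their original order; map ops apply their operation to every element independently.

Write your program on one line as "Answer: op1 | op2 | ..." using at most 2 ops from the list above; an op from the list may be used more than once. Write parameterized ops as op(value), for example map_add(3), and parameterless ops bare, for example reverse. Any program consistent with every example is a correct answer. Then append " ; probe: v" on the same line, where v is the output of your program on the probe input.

filter_lt(0) | reverse ; probe: [-31, -12, -46, -37]

Check, running the answer program on each example:
  [4, -34, 2, 36] -> [-34] -> [-34]
  [-34, 28, -10, -26, 32, 37, 41, 9, 16] -> [-34, -10, -26] -> [-26, -10, -34]
  [-39, -29, 33, 11, -39] -> [-39, -29, -39] -> [-39, -29, -39]
  [-6, 46, -28, 2, -44, -38, 13, 1, -50, 29] -> [-6, -28, -44, -38, -50] -> [-50, -38, -44, -28, -6]
  [8, 0, -22, -30, -11, 50] -> [-22, -30, -11] -> [-11, -30, -22]
  [-35, -38, -43, -2, 13, -27, -14] -> [-35, -38, -43, -2, -27, -14] -> [-14, -27, -2, -43, -38, -35]
  probe: [-37, -46, 9, -12, -31] -> [-37, -46, -12, -31] -> [-31, -12, -46, -37]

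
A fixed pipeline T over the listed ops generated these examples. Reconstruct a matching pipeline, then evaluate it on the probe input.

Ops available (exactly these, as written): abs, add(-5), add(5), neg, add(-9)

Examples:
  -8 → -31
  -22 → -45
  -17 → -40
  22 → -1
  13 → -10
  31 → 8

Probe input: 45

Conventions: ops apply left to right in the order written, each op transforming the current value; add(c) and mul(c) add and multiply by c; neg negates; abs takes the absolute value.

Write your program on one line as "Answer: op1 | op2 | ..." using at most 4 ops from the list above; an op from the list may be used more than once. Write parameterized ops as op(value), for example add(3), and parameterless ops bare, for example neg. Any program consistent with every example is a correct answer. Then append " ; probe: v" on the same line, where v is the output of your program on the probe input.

add(-9) | add(-9) | add(-5) ; probe: 22

Check, running the answer program on each example:
  -8 -> -17 -> -26 -> -31
  -22 -> -31 -> -40 -> -45
  -17 -> -26 -> -35 -> -40
  22 -> 13 -> 4 -> -1
  13 -> 4 -> -5 -> -10
  31 -> 22 -> 13 -> 8
  probe: 45 -> 36 -> 27 -> 22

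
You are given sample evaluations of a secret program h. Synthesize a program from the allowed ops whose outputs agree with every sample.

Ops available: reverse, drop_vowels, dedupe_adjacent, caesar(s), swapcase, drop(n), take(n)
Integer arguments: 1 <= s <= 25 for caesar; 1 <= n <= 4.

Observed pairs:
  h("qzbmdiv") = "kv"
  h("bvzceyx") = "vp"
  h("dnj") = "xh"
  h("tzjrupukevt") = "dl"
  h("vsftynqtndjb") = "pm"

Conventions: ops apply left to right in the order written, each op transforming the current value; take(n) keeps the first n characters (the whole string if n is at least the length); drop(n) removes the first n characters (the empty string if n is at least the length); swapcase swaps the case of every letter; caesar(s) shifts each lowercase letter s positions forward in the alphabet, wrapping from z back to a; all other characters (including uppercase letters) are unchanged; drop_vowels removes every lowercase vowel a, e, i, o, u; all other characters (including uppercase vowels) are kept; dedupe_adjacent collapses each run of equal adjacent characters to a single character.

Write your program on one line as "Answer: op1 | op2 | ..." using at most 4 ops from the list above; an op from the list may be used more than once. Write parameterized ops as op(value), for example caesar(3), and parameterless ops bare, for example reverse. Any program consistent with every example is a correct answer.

caesar(15) | drop_vowels | take(2) | caesar(5)

Check, running the answer program on each example:
  "qzbmdiv" -> "foqbsxk" -> "fqbsxk" -> "fq" -> "kv"
  "bvzceyx" -> "qkortnm" -> "qkrtnm" -> "qk" -> "vp"
  "dnj" -> "scy" -> "scy" -> "sc" -> "xh"
  "tzjrupukevt" -> "ioygjejztki" -> "ygjjztk" -> "yg" -> "dl"
  "vsftynqtndjb" -> "khuincficsyq" -> "khncfcsyq" -> "kh" -> "pm"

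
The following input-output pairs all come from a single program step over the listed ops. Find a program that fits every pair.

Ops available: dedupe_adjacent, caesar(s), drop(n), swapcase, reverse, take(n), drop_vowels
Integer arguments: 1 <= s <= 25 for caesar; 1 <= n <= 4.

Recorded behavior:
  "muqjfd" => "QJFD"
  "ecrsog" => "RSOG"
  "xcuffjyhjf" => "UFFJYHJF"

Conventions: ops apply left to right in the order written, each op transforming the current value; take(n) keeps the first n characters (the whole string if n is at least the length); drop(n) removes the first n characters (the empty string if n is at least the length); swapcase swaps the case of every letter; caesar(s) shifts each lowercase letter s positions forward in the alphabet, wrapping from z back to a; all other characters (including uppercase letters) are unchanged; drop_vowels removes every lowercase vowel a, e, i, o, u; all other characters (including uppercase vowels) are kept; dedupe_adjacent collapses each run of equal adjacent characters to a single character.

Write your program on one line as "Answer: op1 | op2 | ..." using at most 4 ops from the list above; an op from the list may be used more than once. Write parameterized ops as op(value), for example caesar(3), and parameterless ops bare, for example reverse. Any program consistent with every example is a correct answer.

swapcase | drop(1) | drop(1)

Check, running the answer program on each example:
  "muqjfd" -> "MUQJFD" -> "UQJFD" -> "QJFD"
  "ecrsog" -> "ECRSOG" -> "CRSOG" -> "RSOG"
  "xcuffjyhjf" -> "XCUFFJYHJF" -> "CUFFJYHJF" -> "UFFJYHJF"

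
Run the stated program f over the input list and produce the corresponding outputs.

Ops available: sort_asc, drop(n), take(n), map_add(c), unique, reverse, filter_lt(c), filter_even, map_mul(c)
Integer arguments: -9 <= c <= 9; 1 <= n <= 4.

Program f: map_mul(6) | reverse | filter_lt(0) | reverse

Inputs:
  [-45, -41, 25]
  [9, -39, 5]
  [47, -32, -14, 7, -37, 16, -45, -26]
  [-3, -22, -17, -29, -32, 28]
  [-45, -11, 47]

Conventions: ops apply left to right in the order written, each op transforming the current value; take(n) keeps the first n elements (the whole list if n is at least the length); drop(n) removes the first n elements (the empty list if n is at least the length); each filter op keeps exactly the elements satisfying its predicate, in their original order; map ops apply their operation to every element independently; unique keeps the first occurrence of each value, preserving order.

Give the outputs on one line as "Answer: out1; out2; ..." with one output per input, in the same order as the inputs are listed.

Execution, op by op:
  [-45, -41, 25] -> [-270, -246, 150] -> [150, -246, -270] -> [-246, -270] -> [-270, -246]
  [9, -39, 5] -> [54, -234, 30] -> [30, -234, 54] -> [-234] -> [-234]
  [47, -32, -14, 7, -37, 16, -45, -26] -> [282, -192, -84, 42, -222, 96, -270, -156] -> [-156, -270, 96, -222, 42, -84, -192, 282] -> [-156, -270, -222, -84, -192] -> [-192, -84, -222, -270, -156]
  [-3, -22, -17, -29, -32, 28] -> [-18, -132, -102, -174, -192, 168] -> [168, -192, -174, -102, -132, -18] -> [-192, -174, -102, -132, -18] -> [-18, -132, -102, -174, -192]
  [-45, -11, 47] -> [-270, -66, 282] -> [282, -66, -270] -> [-66, -270] -> [-270, -66]

[-270, -246]; [-234]; [-192, -84, -222, -270, -156]; [-18, -132, -102, -174, -192]; [-270, -66]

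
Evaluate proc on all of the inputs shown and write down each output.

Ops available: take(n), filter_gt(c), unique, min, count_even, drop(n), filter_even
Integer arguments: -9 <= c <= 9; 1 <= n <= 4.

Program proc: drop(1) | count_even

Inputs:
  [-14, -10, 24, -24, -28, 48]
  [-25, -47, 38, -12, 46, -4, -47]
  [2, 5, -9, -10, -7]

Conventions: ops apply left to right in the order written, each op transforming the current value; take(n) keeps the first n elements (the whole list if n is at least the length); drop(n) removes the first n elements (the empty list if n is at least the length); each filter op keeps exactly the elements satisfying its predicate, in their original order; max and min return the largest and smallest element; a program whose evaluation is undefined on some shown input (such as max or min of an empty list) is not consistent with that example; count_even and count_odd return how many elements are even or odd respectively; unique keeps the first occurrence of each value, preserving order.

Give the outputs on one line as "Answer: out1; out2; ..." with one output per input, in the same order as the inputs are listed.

5; 4; 1

Execution, op by op:
  [-14, -10, 24, -24, -28, 48] -> [-10, 24, -24, -28, 48] -> 5
  [-25, -47, 38, -12, 46, -4, -47] -> [-47, 38, -12, 46, -4, -47] -> 4
  [2, 5, -9, -10, -7] -> [5, -9, -10, -7] -> 1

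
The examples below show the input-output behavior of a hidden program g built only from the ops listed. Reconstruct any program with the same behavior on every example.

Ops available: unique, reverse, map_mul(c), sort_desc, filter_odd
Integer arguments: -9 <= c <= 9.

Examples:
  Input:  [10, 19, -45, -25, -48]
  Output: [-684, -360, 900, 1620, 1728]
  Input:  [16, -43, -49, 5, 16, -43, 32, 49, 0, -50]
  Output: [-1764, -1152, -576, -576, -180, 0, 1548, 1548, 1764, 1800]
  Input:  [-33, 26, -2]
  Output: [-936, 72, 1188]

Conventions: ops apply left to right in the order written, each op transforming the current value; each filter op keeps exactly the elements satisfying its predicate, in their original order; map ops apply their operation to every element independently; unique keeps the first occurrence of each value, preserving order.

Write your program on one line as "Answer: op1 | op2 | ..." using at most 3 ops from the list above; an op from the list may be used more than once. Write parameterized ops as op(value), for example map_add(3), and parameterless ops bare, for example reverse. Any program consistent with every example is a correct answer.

sort_desc | map_mul(-9) | map_mul(4)

Check, running the answer program on each example:
  [10, 19, -45, -25, -48] -> [19, 10, -25, -45, -48] -> [-171, -90, 225, 405, 432] -> [-684, -360, 900, 1620, 1728]
  [16, -43, -49, 5, 16, -43, 32, 49, 0, -50] -> [49, 32, 16, 16, 5, 0, -43, -43, -49, -50] -> [-441, -288, -144, -144, -45, 0, 387, 387, 441, 450] -> [-1764, -1152, -576, -576, -180, 0, 1548, 1548, 1764, 1800]
  [-33, 26, -2] -> [26, -2, -33] -> [-234, 18, 297] -> [-936, 72, 1188]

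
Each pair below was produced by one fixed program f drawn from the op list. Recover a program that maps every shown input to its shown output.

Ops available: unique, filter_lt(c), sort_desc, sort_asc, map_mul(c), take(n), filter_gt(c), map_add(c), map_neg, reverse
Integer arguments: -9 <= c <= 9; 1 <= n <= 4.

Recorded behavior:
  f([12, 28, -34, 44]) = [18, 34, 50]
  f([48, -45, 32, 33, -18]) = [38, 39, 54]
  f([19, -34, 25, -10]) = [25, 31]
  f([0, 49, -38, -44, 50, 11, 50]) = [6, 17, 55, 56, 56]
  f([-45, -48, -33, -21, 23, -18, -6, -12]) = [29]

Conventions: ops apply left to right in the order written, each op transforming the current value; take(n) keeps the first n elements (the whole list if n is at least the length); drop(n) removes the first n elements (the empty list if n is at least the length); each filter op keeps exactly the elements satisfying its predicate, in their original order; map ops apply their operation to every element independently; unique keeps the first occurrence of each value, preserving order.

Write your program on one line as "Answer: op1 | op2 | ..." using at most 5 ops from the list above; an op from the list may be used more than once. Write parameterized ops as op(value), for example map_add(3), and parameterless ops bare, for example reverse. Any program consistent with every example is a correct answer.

map_neg | map_add(-6) | filter_lt(-1) | sort_desc | map_neg

Check, running the answer program on each example:
  [12, 28, -34, 44] -> [-12, -28, 34, -44] -> [-18, -34, 28, -50] -> [-18, -34, -50] -> [-18, -34, -50] -> [18, 34, 50]
  [48, -45, 32, 33, -18] -> [-48, 45, -32, -33, 18] -> [-54, 39, -38, -39, 12] -> [-54, -38, -39] -> [-38, -39, -54] -> [38, 39, 54]
  [19, -34, 25, -10] -> [-19, 34, -25, 10] -> [-25, 28, -31, 4] -> [-25, -31] -> [-25, -31] -> [25, 31]
  [0, 49, -38, -44, 50, 11, 50] -> [0, -49, 38, 44, -50, -11, -50] -> [-6, -55, 32, 38, -56, -17, -56] -> [-6, -55, -56, -17, -56] -> [-6, -17, -55, -56, -56] -> [6, 17, 55, 56, 56]
  [-45, -48, -33, -21, 23, -18, -6, -12] -> [45, 48, 33, 21, -23, 18, 6, 12] -> [39, 42, 27, 15, -29, 12, 0, 6] -> [-29] -> [-29] -> [29]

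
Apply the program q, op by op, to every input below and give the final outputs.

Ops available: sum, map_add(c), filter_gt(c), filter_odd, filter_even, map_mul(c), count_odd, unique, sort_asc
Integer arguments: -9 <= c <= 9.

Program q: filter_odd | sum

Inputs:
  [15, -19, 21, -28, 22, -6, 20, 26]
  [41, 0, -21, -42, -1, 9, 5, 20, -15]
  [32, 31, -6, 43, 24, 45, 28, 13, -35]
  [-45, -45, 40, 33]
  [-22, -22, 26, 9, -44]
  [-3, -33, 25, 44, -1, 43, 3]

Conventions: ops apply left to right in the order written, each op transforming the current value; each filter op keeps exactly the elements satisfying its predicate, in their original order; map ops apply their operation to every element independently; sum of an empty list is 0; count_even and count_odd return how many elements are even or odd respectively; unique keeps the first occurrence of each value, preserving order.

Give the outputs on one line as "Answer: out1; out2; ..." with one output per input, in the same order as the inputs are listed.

Execution, op by op:
  [15, -19, 21, -28, 22, -6, 20, 26] -> [15, -19, 21] -> 17
  [41, 0, -21, -42, -1, 9, 5, 20, -15] -> [41, -21, -1, 9, 5, -15] -> 18
  [32, 31, -6, 43, 24, 45, 28, 13, -35] -> [31, 43, 45, 13, -35] -> 97
  [-45, -45, 40, 33] -> [-45, -45, 33] -> -57
  [-22, -22, 26, 9, -44] -> [9] -> 9
  [-3, -33, 25, 44, -1, 43, 3] -> [-3, -33, 25, -1, 43, 3] -> 34

17; 18; 97; -57; 9; 34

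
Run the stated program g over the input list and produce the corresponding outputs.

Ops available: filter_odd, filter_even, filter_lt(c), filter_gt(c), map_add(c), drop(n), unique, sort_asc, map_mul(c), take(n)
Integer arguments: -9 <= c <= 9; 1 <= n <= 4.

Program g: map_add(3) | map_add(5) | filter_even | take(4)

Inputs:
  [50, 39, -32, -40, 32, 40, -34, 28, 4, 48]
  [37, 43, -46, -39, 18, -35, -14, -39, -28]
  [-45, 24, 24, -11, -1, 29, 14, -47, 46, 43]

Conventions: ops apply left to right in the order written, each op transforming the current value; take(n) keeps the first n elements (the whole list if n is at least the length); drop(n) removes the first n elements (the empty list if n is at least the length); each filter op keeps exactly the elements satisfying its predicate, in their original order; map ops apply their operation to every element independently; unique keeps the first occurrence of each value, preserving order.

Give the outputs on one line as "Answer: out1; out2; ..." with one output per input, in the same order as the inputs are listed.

[58, -24, -32, 40]; [-38, 26, -6, -20]; [32, 32, 22, 54]

Execution, op by op:
  [50, 39, -32, -40, 32, 40, -34, 28, 4, 48] -> [53, 42, -29, -37, 35, 43, -31, 31, 7, 51] -> [58, 47, -24, -32, 40, 48, -26, 36, 12, 56] -> [58, -24, -32, 40, 48, -26, 36, 12, 56] -> [58, -24, -32, 40]
  [37, 43, -46, -39, 18, -35, -14, -39, -28] -> [40, 46, -43, -36, 21, -32, -11, -36, -25] -> [45, 51, -38, -31, 26, -27, -6, -31, -20] -> [-38, 26, -6, -20] -> [-38, 26, -6, -20]
  [-45, 24, 24, -11, -1, 29, 14, -47, 46, 43] -> [-42, 27, 27, -8, 2, 32, 17, -44, 49, 46] -> [-37, 32, 32, -3, 7, 37, 22, -39, 54, 51] -> [32, 32, 22, 54] -> [32, 32, 22, 54]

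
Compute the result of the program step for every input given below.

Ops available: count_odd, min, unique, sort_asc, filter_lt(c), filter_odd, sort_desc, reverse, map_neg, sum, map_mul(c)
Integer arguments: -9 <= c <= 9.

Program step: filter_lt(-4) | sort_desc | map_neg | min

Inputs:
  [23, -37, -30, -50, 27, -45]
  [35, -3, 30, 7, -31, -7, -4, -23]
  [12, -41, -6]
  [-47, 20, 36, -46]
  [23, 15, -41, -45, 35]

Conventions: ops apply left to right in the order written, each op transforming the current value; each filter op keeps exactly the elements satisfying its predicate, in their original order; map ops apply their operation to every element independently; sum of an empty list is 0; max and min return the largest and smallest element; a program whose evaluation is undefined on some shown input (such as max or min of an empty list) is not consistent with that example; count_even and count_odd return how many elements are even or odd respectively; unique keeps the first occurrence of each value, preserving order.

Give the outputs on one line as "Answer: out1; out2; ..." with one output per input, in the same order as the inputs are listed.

Execution, op by op:
  [23, -37, -30, -50, 27, -45] -> [-37, -30, -50, -45] -> [-30, -37, -45, -50] -> [30, 37, 45, 50] -> 30
  [35, -3, 30, 7, -31, -7, -4, -23] -> [-31, -7, -23] -> [-7, -23, -31] -> [7, 23, 31] -> 7
  [12, -41, -6] -> [-41, -6] -> [-6, -41] -> [6, 41] -> 6
  [-47, 20, 36, -46] -> [-47, -46] -> [-46, -47] -> [46, 47] -> 46
  [23, 15, -41, -45, 35] -> [-41, -45] -> [-41, -45] -> [41, 45] -> 41

30; 7; 6; 46; 41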